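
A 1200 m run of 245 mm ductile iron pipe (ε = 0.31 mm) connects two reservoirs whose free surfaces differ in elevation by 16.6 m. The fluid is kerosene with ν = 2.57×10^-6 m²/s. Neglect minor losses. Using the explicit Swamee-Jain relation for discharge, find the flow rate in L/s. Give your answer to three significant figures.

Q ≈ 81.5 L/s

Swamee-Jain (Type II): Q = -0.965·√(gD⁵h_f/L)·ln[ε/(3.7D) + √(3.17ν²L/(gD³h_f))]
√(gD⁵h_f/L) = √(9.81·0.245⁵·16.6/1200) = 0.01094
ε/(3.7D) = 3.42×10^-4; √(3.17ν²L/(gD³h_f)) = 1.02×10^-4
Q = -0.965·0.01094·ln(4.444×10^-4) = 0.08152 m³/s
Check: V = 1.73 m/s, Re = 1.65×10^5, f = 0.02242, h_f = 16.7 m ≈ 16.6 m ✓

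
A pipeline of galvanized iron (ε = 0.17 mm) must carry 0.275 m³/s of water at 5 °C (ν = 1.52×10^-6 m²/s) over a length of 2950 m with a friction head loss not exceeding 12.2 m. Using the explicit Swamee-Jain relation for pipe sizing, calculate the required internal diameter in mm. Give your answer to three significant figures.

D ≈ 488 mm

Swamee-Jain (Type III): D = 0.66·[ε^1.25·(LQ²/(gh_f))^4.75 + ν·Q^9.4·(L/(gh_f))^5.2]^0.04
LQ²/(gh_f) = 1.864; L/(gh_f) = 24.65
Term 1 = ε^1.25·(…)^4.75 = 3.74×10^-4; Term 2 = ν·Q^9.4·(…)^5.2 = 1.41×10^-4
D = 0.66·(3.74×10^-4 + 1.41×10^-4)^0.04 = 0.4875 m = 488 mm
Check: V = 1.47 m/s, Re = 4.72×10^5, f = 0.01681, h_f = 11.2 m ≈ 12.2 m ✓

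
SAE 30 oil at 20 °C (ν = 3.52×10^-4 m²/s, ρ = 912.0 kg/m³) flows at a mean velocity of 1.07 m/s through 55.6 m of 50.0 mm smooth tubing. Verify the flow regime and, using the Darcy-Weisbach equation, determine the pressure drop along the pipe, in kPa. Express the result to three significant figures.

Δp ≈ 244 kPa

Re = VD/ν = 1.07·0.05000/3.52×10^-4 = 152 → laminar (Re < 2300)
f = 64/Re = 0.4211
h_f = f(L/D)V²/(2g) = 0.4211·(55.6/0.05000)·1.07²/(2·9.81) = 27.32 m
Δp = ρg·h_f = 912.0·9.81·27.32 = 244.5 kPa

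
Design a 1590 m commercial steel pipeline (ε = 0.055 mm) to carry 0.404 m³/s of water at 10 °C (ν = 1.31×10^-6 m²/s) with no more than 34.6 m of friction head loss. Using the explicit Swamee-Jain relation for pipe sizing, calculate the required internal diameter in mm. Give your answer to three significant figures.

D ≈ 391 mm

Swamee-Jain (Type III): D = 0.66·[ε^1.25·(LQ²/(gh_f))^4.75 + ν·Q^9.4·(L/(gh_f))^5.2]^0.04
LQ²/(gh_f) = 0.7646; L/(gh_f) = 4.684
Term 1 = ε^1.25·(…)^4.75 = 1.32×10^-6; Term 2 = ν·Q^9.4·(…)^5.2 = 8.03×10^-7
D = 0.66·(1.32×10^-6 + 8.03×10^-7)^0.04 = 0.3914 m = 391 mm
Check: V = 3.36 m/s, Re = 1.00×10^6, f = 0.01406, h_f = 32.8 m ≈ 34.6 m ✓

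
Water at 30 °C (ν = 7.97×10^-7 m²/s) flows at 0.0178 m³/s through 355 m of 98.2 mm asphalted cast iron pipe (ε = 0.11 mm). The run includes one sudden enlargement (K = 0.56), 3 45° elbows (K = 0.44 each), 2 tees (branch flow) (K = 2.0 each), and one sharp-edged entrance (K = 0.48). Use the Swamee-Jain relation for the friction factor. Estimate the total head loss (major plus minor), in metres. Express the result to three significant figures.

H_L ≈ 23.4 m

V = 4Q/(πD²) = 2.350 m/s; V²/2g = 0.2815 m
Re = 2.90×10^5, ε/D = 0.00112 → f = 0.02126 (Swamee-Jain)
Major: h_f = f(L/D)·V²/2g = 0.02126·3615·0.2815 = 21.64 m
Minor: ΣK = 6.36; h_m = ΣK·V²/2g = 1.790 m
Total H_L = 21.64 + 1.790 = 23.43 m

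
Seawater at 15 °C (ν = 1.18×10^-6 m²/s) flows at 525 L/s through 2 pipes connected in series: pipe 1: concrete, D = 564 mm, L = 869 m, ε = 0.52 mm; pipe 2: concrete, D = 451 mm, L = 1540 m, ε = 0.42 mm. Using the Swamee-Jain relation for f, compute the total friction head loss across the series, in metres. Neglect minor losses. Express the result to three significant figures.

Pipe 1: V = 2.101 m/s, Re = 1.00×10^6, ε/D = 9.22×10^-4, f = 0.01967, h_1 = f(L/D)V²/2g = 6.820 m
Pipe 2: V = 3.286 m/s, Re = 1.26×10^6, ε/D = 9.31×10^-4, f = 0.01964, h_2 = f(L/D)V²/2g = 36.91 m
Series → Q common, losses add: H = Σh = 43.73 m

H ≈ 43.7 m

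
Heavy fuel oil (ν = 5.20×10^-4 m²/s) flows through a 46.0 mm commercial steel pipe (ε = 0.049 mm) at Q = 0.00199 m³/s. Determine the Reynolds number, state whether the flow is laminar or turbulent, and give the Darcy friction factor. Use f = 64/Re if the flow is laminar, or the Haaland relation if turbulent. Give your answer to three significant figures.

V = 4Q/(πD²) = 1.197 m/s
Re = VD/ν = 1.197·0.0460/5.20×10^-4 = 106
Re < 2300 → laminar → f = 64/Re = 0.6042

Re ≈ 106; laminar; f = 64/Re ≈ 0.604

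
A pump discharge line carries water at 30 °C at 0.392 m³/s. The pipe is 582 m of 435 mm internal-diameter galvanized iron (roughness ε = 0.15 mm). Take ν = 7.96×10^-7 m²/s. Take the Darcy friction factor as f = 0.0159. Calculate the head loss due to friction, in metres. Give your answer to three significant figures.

h_f ≈ 7.54 m

V = 4Q/(πD²) = 4·0.392/(π·0.435²) = 2.638 m/s
h_f = f(L/D)V²/(2g) = 0.01590·(582/0.435)·2.638²/(2·9.81) = 7.543 m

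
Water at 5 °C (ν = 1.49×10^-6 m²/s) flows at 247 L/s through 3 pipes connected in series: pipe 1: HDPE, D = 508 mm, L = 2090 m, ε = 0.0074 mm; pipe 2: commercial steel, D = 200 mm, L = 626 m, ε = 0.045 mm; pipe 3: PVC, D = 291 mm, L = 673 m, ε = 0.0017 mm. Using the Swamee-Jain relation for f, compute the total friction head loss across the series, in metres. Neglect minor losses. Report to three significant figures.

Pipe 1: V = 1.219 m/s, Re = 4.15×10^5, ε/D = 1.46×10^-5, f = 0.01374, h_1 = f(L/D)V²/2g = 4.280 m
Pipe 2: V = 7.862 m/s, Re = 1.06×10^6, ε/D = 2.25×10^-4, f = 0.01500, h_2 = f(L/D)V²/2g = 147.9 m
Pipe 3: V = 3.714 m/s, Re = 7.25×10^5, ε/D = 5.84×10^-6, f = 0.01238, h_3 = f(L/D)V²/2g = 20.13 m
Series → Q common, losses add: H = Σh = 172.3 m

H ≈ 172 m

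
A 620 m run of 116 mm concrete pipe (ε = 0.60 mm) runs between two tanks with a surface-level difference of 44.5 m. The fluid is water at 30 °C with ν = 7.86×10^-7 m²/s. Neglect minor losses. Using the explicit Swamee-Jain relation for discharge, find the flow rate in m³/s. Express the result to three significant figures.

Swamee-Jain (Type II): Q = -0.965·√(gD⁵h_f/L)·ln[ε/(3.7D) + √(3.17ν²L/(gD³h_f))]
√(gD⁵h_f/L) = √(9.81·0.116⁵·44.5/620) = 0.003846
ε/(3.7D) = 0.00140; √(3.17ν²L/(gD³h_f)) = 4.22×10^-5
Q = -0.965·0.003846·ln(0.001440) = 0.02428 m³/s
Check: V = 2.30 m/s, Re = 3.39×10^5, f = 0.03108, h_f = 44.7 m ≈ 44.5 m ✓

Q ≈ 0.0243 m³/s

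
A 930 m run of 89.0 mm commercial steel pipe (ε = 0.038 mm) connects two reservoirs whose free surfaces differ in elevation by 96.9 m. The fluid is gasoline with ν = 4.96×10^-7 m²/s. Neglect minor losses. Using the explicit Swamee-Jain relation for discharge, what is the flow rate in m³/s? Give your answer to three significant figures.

Swamee-Jain (Type II): Q = -0.965·√(gD⁵h_f/L)·ln[ε/(3.7D) + √(3.17ν²L/(gD³h_f))]
√(gD⁵h_f/L) = √(9.81·0.0890⁵·96.9/930) = 0.002389
ε/(3.7D) = 1.15×10^-4; √(3.17ν²L/(gD³h_f)) = 3.29×10^-5
Q = -0.965·0.002389·ln(1.483×10^-4) = 0.02033 m³/s
Check: V = 3.27 m/s, Re = 5.86×10^5, f = 0.01716, h_f = 97.5 m ≈ 96.9 m ✓

Q ≈ 0.0203 m³/s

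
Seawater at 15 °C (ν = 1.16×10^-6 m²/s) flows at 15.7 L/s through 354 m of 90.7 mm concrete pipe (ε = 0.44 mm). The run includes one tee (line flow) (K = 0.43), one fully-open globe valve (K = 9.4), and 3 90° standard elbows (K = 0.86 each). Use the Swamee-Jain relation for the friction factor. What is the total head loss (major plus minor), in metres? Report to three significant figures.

H_L ≈ 39.9 m

V = 4Q/(πD²) = 2.430 m/s; V²/2g = 0.3009 m
Re = 1.90×10^5, ε/D = 0.00485 → f = 0.03078 (Swamee-Jain)
Major: h_f = f(L/D)·V²/2g = 0.03078·3903·0.3009 = 36.16 m
Minor: ΣK = 12.4; h_m = ΣK·V²/2g = 3.735 m
Total H_L = 36.16 + 3.735 = 39.89 m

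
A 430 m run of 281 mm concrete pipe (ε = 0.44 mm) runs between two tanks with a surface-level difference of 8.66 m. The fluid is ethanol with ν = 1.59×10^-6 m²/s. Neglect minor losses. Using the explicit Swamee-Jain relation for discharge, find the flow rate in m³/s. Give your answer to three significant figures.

Q ≈ 0.138 m³/s

Swamee-Jain (Type II): Q = -0.965·√(gD⁵h_f/L)·ln[ε/(3.7D) + √(3.17ν²L/(gD³h_f))]
√(gD⁵h_f/L) = √(9.81·0.281⁵·8.66/430) = 0.01860
ε/(3.7D) = 4.23×10^-4; √(3.17ν²L/(gD³h_f)) = 4.28×10^-5
Q = -0.965·0.01860·ln(4.660×10^-4) = 0.1377 m³/s
Check: V = 2.22 m/s, Re = 3.92×10^5, f = 0.02265, h_f = 8.71 m ≈ 8.66 m ✓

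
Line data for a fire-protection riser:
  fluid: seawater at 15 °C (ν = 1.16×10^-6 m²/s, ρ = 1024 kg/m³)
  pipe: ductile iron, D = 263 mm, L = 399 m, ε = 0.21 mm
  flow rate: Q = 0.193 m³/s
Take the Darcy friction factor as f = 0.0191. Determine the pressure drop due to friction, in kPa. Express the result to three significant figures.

V = 4Q/(πD²) = 4·0.193/(π·0.263²) = 3.553 m/s
h_f = f(L/D)V²/(2g) = 0.01910·(399/0.263)·3.553²/(2·9.81) = 18.64 m
Δp = ρg·h_f = 1024·9.81·18.64 = 187.3 kPa

Δp ≈ 187 kPa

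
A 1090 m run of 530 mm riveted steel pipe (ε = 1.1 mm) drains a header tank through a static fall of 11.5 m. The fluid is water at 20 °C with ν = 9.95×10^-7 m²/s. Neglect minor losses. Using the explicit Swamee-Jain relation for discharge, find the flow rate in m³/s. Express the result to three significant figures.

Swamee-Jain (Type II): Q = -0.965·√(gD⁵h_f/L)·ln[ε/(3.7D) + √(3.17ν²L/(gD³h_f))]
√(gD⁵h_f/L) = √(9.81·0.530⁵·11.5/1090) = 0.06579
ε/(3.7D) = 5.61×10^-4; √(3.17ν²L/(gD³h_f)) = 1.43×10^-5
Q = -0.965·0.06579·ln(5.752×10^-4) = 0.4737 m³/s
Check: V = 2.15 m/s, Re = 1.14×10^6, f = 0.02388, h_f = 11.5 m ≈ 11.5 m ✓

Q ≈ 0.474 m³/s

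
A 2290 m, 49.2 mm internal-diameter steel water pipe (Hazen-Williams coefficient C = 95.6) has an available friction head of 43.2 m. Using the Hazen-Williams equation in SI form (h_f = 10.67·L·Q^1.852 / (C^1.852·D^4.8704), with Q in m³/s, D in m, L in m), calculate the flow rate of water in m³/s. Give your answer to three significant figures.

Q ≈ 0.00113 m³/s

Rearranging: Q = [h_f·C^1.852·D^4.8704 / (10.67·L)]^(1/1.852)
Q = [43.2·95.6^1.852·0.0492^4.8704 / (10.67·2290)]^0.540 = 0.001133 m³/s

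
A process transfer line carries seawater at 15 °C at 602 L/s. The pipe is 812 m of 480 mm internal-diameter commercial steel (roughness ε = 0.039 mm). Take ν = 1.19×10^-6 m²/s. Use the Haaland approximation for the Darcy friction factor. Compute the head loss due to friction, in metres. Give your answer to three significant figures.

V = 4Q/(πD²) = 4·0.602/(π·0.480²) = 3.327 m/s
Re = VD/ν = 3.327·0.480/1.19×10^-6 = 1.34×10^6 → turbulent
ε/D = 0.039/480 = 8.12×10^-5
Haaland: f = 0.01273
h_f = f(L/D)V²/(2g) = 0.01273·(812/0.480)·3.327²/(2·9.81) = 12.14 m

h_f ≈ 12.1 m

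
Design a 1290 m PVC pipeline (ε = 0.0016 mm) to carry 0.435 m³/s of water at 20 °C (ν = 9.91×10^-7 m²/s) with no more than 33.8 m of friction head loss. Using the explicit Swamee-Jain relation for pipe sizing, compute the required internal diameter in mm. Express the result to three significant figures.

D ≈ 369 mm

Swamee-Jain (Type III): D = 0.66·[ε^1.25·(LQ²/(gh_f))^4.75 + ν·Q^9.4·(L/(gh_f))^5.2]^0.04
LQ²/(gh_f) = 0.7362; L/(gh_f) = 3.890
Term 1 = ε^1.25·(…)^4.75 = 1.33×10^-8; Term 2 = ν·Q^9.4·(…)^5.2 = 4.63×10^-7
D = 0.66·(1.33×10^-8 + 4.63×10^-7)^0.04 = 0.3687 m = 369 mm
Check: V = 4.07 m/s, Re = 1.52×10^6, f = 0.01098, h_f = 32.5 m ≈ 33.8 m ✓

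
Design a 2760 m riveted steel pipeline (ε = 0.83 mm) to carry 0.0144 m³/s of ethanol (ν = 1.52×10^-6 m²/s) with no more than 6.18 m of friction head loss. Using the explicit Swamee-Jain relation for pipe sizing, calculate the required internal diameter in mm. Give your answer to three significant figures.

Swamee-Jain (Type III): D = 0.66·[ε^1.25·(LQ²/(gh_f))^4.75 + ν·Q^9.4·(L/(gh_f))^5.2]^0.04
LQ²/(gh_f) = 0.009440; L/(gh_f) = 45.53
Term 1 = ε^1.25·(…)^4.75 = 3.39×10^-14; Term 2 = ν·Q^9.4·(…)^5.2 = 3.11×10^-15
D = 0.66·(3.39×10^-14 + 3.11×10^-15)^0.04 = 0.1915 m = 192 mm
Check: V = 0.500 m/s, Re = 6.30×10^4, f = 0.03100, h_f = 5.69 m ≈ 6.18 m ✓

D ≈ 192 mm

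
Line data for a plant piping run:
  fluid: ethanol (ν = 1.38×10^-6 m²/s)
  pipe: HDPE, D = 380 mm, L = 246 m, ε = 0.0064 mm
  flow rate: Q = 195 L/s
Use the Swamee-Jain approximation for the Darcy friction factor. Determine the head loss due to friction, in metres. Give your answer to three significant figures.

h_f ≈ 1.31 m

V = 4Q/(πD²) = 4·0.195/(π·0.380²) = 1.719 m/s
Re = VD/ν = 1.719·0.380/1.38×10^-6 = 4.73×10^5 → turbulent
ε/D = 0.0064/380 = 1.68×10^-5
Swamee-Jain: f = 0.01348
h_f = f(L/D)V²/(2g) = 0.01348·(246/0.380)·1.719²/(2·9.81) = 1.315 m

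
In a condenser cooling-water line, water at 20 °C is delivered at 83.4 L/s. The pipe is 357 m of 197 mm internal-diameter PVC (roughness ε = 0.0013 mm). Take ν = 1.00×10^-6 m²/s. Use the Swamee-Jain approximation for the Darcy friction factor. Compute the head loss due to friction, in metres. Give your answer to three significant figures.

V = 4Q/(πD²) = 4·0.0834/(π·0.197²) = 2.736 m/s
Re = VD/ν = 2.736·0.197/1.00×10^-6 = 5.39×10^5 → turbulent
ε/D = 0.0013/197 = 6.60×10^-6
Swamee-Jain: f = 0.01303
h_f = f(L/D)V²/(2g) = 0.01303·(357/0.197)·2.736²/(2·9.81) = 9.009 m

h_f ≈ 9.01 m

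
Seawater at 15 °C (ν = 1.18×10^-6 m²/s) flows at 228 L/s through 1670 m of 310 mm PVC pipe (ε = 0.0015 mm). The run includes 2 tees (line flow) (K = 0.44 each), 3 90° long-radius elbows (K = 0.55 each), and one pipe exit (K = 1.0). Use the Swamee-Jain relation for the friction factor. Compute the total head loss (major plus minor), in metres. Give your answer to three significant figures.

V = 4Q/(πD²) = 3.021 m/s; V²/2g = 0.4651 m
Re = 7.94×10^5, ε/D = 4.84×10^-6 → f = 0.01218 (Swamee-Jain)
Major: h_f = f(L/D)·V²/2g = 0.01218·5387·0.4651 = 30.51 m
Minor: ΣK = 3.53; h_m = ΣK·V²/2g = 1.642 m
Total H_L = 30.51 + 1.642 = 32.15 m

H_L ≈ 32.2 m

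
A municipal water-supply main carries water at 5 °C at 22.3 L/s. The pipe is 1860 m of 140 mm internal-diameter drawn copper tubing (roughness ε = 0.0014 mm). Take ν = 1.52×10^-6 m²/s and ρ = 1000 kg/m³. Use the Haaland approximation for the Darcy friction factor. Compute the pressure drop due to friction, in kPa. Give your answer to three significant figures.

V = 4Q/(πD²) = 4·0.0223/(π·0.140²) = 1.449 m/s
Re = VD/ν = 1.449·0.140/1.52×10^-6 = 1.33×10^5 → turbulent
ε/D = 0.0014/140 = 1.00×10^-5
Haaland: f = 0.01684
h_f = f(L/D)V²/(2g) = 0.01684·(1860/0.140)·1.449²/(2·9.81) = 23.93 m
Δp = ρg·h_f = 1000·9.81·23.93 = 234.8 kPa

Δp ≈ 235 kPa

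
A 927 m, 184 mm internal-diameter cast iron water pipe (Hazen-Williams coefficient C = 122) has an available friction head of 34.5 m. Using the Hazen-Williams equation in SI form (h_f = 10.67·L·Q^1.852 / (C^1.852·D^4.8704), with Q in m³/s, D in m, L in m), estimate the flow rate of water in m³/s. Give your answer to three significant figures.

Q ≈ 0.0670 m³/s

Rearranging: Q = [h_f·C^1.852·D^4.8704 / (10.67·L)]^(1/1.852)
Q = [34.5·122^1.852·0.184^4.8704 / (10.67·927)]^0.540 = 0.06700 m³/s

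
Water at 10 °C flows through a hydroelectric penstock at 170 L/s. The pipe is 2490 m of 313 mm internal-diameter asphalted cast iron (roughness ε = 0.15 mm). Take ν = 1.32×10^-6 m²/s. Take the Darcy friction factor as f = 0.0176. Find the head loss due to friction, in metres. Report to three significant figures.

h_f ≈ 34.8 m

V = 4Q/(πD²) = 4·0.170/(π·0.313²) = 2.209 m/s
h_f = f(L/D)V²/(2g) = 0.01760·(2490/0.313)·2.209²/(2·9.81) = 34.83 m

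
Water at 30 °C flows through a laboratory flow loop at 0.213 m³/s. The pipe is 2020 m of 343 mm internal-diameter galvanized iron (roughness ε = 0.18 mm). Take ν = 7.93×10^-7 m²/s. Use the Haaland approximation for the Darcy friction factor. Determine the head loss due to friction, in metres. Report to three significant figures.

h_f ≈ 27.7 m

V = 4Q/(πD²) = 4·0.213/(π·0.343²) = 2.305 m/s
Re = VD/ν = 2.305·0.343/7.93×10^-7 = 9.97×10^5 → turbulent
ε/D = 0.18/343 = 5.25×10^-4
Haaland: f = 0.01734
h_f = f(L/D)V²/(2g) = 0.01734·(2020/0.343)·2.305²/(2·9.81) = 27.66 m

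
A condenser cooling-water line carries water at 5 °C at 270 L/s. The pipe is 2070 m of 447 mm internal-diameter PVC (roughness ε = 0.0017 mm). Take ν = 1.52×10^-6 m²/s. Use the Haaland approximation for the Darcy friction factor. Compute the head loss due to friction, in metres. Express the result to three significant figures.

h_f ≈ 9.14 m

V = 4Q/(πD²) = 4·0.270/(π·0.447²) = 1.721 m/s
Re = VD/ν = 1.721·0.447/1.52×10^-6 = 5.06×10^5 → turbulent
ε/D = 0.0017/447 = 3.80×10^-6
Haaland: f = 0.01308
h_f = f(L/D)V²/(2g) = 0.01308·(2070/0.447)·1.721²/(2·9.81) = 9.137 m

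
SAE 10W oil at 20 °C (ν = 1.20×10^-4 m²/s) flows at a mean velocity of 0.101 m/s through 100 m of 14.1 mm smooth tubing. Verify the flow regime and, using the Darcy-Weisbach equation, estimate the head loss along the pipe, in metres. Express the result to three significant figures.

h_f ≈ 19.9 m

Re = VD/ν = 0.101·0.01410/1.20×10^-4 = 11.9 → laminar (Re < 2300)
f = 64/Re = 5.393
h_f = f(L/D)V²/(2g) = 5.393·(100/0.01410)·0.101²/(2·9.81) = 19.89 m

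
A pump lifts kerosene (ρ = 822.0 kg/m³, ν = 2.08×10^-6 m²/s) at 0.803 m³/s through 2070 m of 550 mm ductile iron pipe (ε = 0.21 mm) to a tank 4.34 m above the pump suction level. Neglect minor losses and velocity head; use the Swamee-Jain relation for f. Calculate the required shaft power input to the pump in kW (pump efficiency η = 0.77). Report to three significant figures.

P_shaft ≈ 341 kW

V = 4Q/(πD²) = 3.380 m/s; Re = 8.94×10^5; ε/D = 3.82×10^-4; f = 0.01651
h_f = f(L/D)V²/2g = 36.18 m
Total head H = z + h_f = 4.34 + 36.18 = 40.52 m
P_hyd = ρgQH = 822.0·9.81·0.803·40.52 = 262.4 kW
P_shaft = P_hyd/η = 262.4/0.77 = 340.8 kW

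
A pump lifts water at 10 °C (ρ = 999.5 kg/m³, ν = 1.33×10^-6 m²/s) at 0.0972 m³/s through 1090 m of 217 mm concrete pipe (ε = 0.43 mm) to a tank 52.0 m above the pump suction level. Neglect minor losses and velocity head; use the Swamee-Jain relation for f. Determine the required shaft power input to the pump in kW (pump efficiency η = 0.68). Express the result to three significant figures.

P_shaft ≈ 132 kW

V = 4Q/(πD²) = 2.628 m/s; Re = 4.29×10^5; ε/D = 0.00198; f = 0.02392
h_f = f(L/D)V²/2g = 42.29 m
Total head H = z + h_f = 52.0 + 42.29 = 94.29 m
P_hyd = ρgQH = 999.5·9.81·0.0972·94.29 = 89.87 kW
P_shaft = P_hyd/η = 89.87/0.68 = 132.2 kW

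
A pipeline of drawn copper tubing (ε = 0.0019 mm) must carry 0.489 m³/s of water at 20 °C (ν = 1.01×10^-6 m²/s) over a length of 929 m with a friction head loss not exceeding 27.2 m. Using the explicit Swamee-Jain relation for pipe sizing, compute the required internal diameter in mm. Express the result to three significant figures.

Swamee-Jain (Type III): D = 0.66·[ε^1.25·(LQ²/(gh_f))^4.75 + ν·Q^9.4·(L/(gh_f))^5.2]^0.04
LQ²/(gh_f) = 0.8325; L/(gh_f) = 3.482
Term 1 = ε^1.25·(…)^4.75 = 2.95×10^-8; Term 2 = ν·Q^9.4·(…)^5.2 = 7.96×10^-7
D = 0.66·(2.95×10^-8 + 7.96×10^-7)^0.04 = 0.3769 m = 377 mm
Check: V = 4.38 m/s, Re = 1.64×10^6, f = 0.01087, h_f = 26.2 m ≈ 27.2 m ✓

D ≈ 377 mm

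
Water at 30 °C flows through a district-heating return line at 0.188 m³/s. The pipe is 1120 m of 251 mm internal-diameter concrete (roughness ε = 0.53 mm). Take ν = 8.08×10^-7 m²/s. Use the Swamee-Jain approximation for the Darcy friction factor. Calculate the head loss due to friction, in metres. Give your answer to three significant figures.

h_f ≈ 78.7 m

V = 4Q/(πD²) = 4·0.188/(π·0.251²) = 3.799 m/s
Re = VD/ν = 3.799·0.251/8.08×10^-7 = 1.18×10^6 → turbulent
ε/D = 0.53/251 = 0.00211
Swamee-Jain: f = 0.02398
h_f = f(L/D)V²/(2g) = 0.02398·(1120/0.251)·3.799²/(2·9.81) = 78.73 m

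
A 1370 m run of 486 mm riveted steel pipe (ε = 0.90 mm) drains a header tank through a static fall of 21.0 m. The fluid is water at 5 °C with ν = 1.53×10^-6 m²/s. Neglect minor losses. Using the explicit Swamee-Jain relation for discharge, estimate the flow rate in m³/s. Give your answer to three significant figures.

Swamee-Jain (Type II): Q = -0.965·√(gD⁵h_f/L)·ln[ε/(3.7D) + √(3.17ν²L/(gD³h_f))]
√(gD⁵h_f/L) = √(9.81·0.486⁵·21.0/1370) = 0.06385
ε/(3.7D) = 5.01×10^-4; √(3.17ν²L/(gD³h_f)) = 2.07×10^-5
Q = -0.965·0.06385·ln(5.212×10^-4) = 0.4658 m³/s
Check: V = 2.51 m/s, Re = 7.98×10^5, f = 0.02328, h_f = 21.1 m ≈ 21.0 m ✓

Q ≈ 0.466 m³/s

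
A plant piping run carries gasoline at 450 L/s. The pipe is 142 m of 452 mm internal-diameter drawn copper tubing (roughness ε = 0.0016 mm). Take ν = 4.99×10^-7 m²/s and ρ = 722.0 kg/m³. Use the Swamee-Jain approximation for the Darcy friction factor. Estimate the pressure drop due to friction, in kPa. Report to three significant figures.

Δp ≈ 9.04 kPa

V = 4Q/(πD²) = 4·0.450/(π·0.452²) = 2.804 m/s
Re = VD/ν = 2.804·0.452/4.99×10^-7 = 2.54×10^6 → turbulent
ε/D = 0.0016/452 = 3.54×10^-6
Swamee-Jain: f = 0.01014
h_f = f(L/D)V²/(2g) = 0.01014·(142/0.452)·2.804²/(2·9.81) = 1.277 m
Δp = ρg·h_f = 722.0·9.81·1.277 = 9.045 kPa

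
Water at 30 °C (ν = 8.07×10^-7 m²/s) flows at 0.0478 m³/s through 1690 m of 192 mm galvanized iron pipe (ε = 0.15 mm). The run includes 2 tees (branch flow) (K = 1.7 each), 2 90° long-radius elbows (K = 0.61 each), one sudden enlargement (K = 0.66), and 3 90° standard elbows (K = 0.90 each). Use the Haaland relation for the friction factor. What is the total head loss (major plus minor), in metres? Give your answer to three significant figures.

H_L ≈ 24.7 m

V = 4Q/(πD²) = 1.651 m/s; V²/2g = 0.1389 m
Re = 3.93×10^5, ε/D = 7.81×10^-4 → f = 0.01932 (Haaland)
Major: h_f = f(L/D)·V²/2g = 0.01932·8802·0.1389 = 23.63 m
Minor: ΣK = 7.98; h_m = ΣK·V²/2g = 1.109 m
Total H_L = 23.63 + 1.109 = 24.74 m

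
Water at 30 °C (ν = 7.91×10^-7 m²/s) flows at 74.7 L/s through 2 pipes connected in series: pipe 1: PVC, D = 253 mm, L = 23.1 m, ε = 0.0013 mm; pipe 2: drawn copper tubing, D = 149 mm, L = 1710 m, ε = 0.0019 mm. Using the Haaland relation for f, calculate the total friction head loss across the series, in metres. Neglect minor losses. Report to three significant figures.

H ≈ 131 m

Pipe 1: V = 1.486 m/s, Re = 4.75×10^5, ε/D = 5.14×10^-6, f = 0.01324, h_1 = f(L/D)V²/2g = 0.1360 m
Pipe 2: V = 4.284 m/s, Re = 8.07×10^5, ε/D = 1.28×10^-5, f = 0.01222, h_2 = f(L/D)V²/2g = 131.2 m
Series → Q common, losses add: H = Σh = 131.3 m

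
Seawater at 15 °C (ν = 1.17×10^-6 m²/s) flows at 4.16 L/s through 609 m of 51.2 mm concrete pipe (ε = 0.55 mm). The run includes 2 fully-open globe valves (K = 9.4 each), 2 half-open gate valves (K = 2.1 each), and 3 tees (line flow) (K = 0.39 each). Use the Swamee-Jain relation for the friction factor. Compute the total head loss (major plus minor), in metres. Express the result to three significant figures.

H_L ≈ 103 m

V = 4Q/(πD²) = 2.021 m/s; V²/2g = 0.2081 m
Re = 8.84×10^4, ε/D = 0.0107 → f = 0.03975 (Swamee-Jain)
Major: h_f = f(L/D)·V²/2g = 0.03975·11895·0.2081 = 98.39 m
Minor: ΣK = 24.2; h_m = ΣK·V²/2g = 5.029 m
Total H_L = 98.39 + 5.029 = 103.4 m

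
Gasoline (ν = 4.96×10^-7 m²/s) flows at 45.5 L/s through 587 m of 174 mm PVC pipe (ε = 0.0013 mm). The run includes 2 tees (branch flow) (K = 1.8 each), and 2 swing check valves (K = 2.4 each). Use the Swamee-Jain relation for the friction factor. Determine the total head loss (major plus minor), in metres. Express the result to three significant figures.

H_L ≈ 9.48 m

V = 4Q/(πD²) = 1.913 m/s; V²/2g = 0.1866 m
Re = 6.71×10^5, ε/D = 7.47×10^-6 → f = 0.01257 (Swamee-Jain)
Major: h_f = f(L/D)·V²/2g = 0.01257·3374·0.1866 = 7.915 m
Minor: ΣK = 8.40; h_m = ΣK·V²/2g = 1.568 m
Total H_L = 7.915 + 1.568 = 9.482 m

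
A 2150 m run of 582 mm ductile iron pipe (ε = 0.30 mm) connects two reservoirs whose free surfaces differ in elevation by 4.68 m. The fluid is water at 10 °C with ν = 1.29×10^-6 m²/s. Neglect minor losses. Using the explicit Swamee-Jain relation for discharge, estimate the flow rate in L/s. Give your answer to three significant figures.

Q ≈ 315 L/s

Swamee-Jain (Type II): Q = -0.965·√(gD⁵h_f/L)·ln[ε/(3.7D) + √(3.17ν²L/(gD³h_f))]
√(gD⁵h_f/L) = √(9.81·0.582⁵·4.68/2150) = 0.03776
ε/(3.7D) = 1.39×10^-4; √(3.17ν²L/(gD³h_f)) = 3.54×10^-5
Q = -0.965·0.03776·ln(1.747×10^-4) = 0.3153 m³/s
Check: V = 1.19 m/s, Re = 5.35×10^5, f = 0.01782, h_f = 4.71 m ≈ 4.68 m ✓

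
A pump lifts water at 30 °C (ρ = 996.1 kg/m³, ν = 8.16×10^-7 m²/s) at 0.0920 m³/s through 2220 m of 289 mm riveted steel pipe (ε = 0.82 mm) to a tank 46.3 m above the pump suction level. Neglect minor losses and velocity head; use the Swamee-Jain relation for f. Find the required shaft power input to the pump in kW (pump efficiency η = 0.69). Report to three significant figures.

P_shaft ≈ 86.6 kW

V = 4Q/(πD²) = 1.402 m/s; Re = 4.97×10^5; ε/D = 0.00284; f = 0.02616
h_f = f(L/D)V²/2g = 20.14 m
Total head H = z + h_f = 46.3 + 20.14 = 66.44 m
P_hyd = ρgQH = 996.1·9.81·0.0920·66.44 = 59.73 kW
P_shaft = P_hyd/η = 59.73/0.69 = 86.57 kW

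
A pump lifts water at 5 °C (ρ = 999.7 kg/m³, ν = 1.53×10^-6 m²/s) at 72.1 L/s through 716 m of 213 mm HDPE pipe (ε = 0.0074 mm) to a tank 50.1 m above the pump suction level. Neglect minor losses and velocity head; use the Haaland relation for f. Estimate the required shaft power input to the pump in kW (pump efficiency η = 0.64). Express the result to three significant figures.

P_shaft ≈ 66.8 kW

V = 4Q/(πD²) = 2.023 m/s; Re = 2.82×10^5; ε/D = 3.47×10^-5; f = 0.01480
h_f = f(L/D)V²/2g = 10.38 m
Total head H = z + h_f = 50.1 + 10.38 = 60.48 m
P_hyd = ρgQH = 999.7·9.81·0.0721·60.48 = 42.77 kW
P_shaft = P_hyd/η = 42.77/0.64 = 66.82 kW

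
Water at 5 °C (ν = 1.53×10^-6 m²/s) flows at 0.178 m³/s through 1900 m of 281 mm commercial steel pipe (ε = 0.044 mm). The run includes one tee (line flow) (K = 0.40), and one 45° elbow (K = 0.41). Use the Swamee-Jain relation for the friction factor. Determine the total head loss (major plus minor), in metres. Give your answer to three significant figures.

V = 4Q/(πD²) = 2.870 m/s; V²/2g = 0.4199 m
Re = 5.27×10^5, ε/D = 1.57×10^-4 → f = 0.01501 (Swamee-Jain)
Major: h_f = f(L/D)·V²/2g = 0.01501·6762·0.4199 = 42.62 m
Minor: ΣK = 0.810; h_m = ΣK·V²/2g = 0.3401 m
Total H_L = 42.62 + 0.3401 = 42.96 m

H_L ≈ 43.0 m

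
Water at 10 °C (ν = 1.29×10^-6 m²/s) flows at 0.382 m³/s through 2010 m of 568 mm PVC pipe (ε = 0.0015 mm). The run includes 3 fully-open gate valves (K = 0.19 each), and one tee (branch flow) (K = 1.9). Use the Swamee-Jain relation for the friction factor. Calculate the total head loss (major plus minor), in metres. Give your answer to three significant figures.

V = 4Q/(πD²) = 1.508 m/s; V²/2g = 0.1158 m
Re = 6.64×10^5, ε/D = 2.64×10^-6 → f = 0.01250 (Swamee-Jain)
Major: h_f = f(L/D)·V²/2g = 0.01250·3539·0.1158 = 5.125 m
Minor: ΣK = 2.47; h_m = ΣK·V²/2g = 0.2861 m
Total H_L = 5.125 + 0.2861 = 5.411 m

H_L ≈ 5.41 m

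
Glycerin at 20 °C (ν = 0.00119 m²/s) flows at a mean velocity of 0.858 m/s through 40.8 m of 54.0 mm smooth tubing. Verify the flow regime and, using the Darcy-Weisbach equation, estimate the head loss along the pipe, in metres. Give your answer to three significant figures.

h_f ≈ 46.6 m

Re = VD/ν = 0.858·0.05400/0.00119 = 38.9 → laminar (Re < 2300)
f = 64/Re = 1.644
h_f = f(L/D)V²/(2g) = 1.644·(40.8/0.05400)·0.858²/(2·9.81) = 46.60 m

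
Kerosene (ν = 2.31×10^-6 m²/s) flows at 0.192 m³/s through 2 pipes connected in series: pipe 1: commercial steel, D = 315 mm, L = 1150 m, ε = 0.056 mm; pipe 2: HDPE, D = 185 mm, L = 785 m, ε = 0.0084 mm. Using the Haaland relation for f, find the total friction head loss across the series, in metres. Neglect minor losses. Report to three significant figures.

Pipe 1: V = 2.464 m/s, Re = 3.36×10^5, ε/D = 1.78×10^-4, f = 0.01568, h_1 = f(L/D)V²/2g = 17.71 m
Pipe 2: V = 7.143 m/s, Re = 5.72×10^5, ε/D = 4.54×10^-5, f = 0.01336, h_2 = f(L/D)V²/2g = 147.4 m
Series → Q common, losses add: H = Σh = 165.1 m

H ≈ 165 m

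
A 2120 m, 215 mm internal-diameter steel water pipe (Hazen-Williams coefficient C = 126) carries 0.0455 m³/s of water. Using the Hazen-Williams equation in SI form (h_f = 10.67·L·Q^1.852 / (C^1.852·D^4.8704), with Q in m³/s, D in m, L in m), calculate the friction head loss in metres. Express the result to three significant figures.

h_f = 10.67·2120·0.0455^1.852 / (126^1.852·0.215^4.8704) = 17.00 m

h_f ≈ 17.0 m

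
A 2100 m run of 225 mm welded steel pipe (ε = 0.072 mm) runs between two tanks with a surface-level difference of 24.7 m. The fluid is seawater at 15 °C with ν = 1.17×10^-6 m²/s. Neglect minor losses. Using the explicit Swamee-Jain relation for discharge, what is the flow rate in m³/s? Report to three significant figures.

Swamee-Jain (Type II): Q = -0.965·√(gD⁵h_f/L)·ln[ε/(3.7D) + √(3.17ν²L/(gD³h_f))]
√(gD⁵h_f/L) = √(9.81·0.225⁵·24.7/2100) = 0.008157
ε/(3.7D) = 8.65×10^-5; √(3.17ν²L/(gD³h_f)) = 5.75×10^-5
Q = -0.965·0.008157·ln(1.439×10^-4) = 0.06963 m³/s
Check: V = 1.75 m/s, Re = 3.37×10^5, f = 0.01703, h_f = 24.8 m ≈ 24.7 m ✓

Q ≈ 0.0696 m³/s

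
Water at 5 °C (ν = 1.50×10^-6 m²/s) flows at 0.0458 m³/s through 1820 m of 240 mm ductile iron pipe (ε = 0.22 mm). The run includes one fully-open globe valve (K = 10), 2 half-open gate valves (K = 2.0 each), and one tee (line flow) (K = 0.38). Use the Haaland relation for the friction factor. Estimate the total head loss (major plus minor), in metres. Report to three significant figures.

H_L ≈ 9.01 m

V = 4Q/(πD²) = 1.012 m/s; V²/2g = 0.05224 m
Re = 1.62×10^5, ε/D = 9.17×10^-4 → f = 0.02085 (Haaland)
Major: h_f = f(L/D)·V²/2g = 0.02085·7583·0.05224 = 8.259 m
Minor: ΣK = 14.4; h_m = ΣK·V²/2g = 0.7512 m
Total H_L = 8.259 + 0.7512 = 9.010 m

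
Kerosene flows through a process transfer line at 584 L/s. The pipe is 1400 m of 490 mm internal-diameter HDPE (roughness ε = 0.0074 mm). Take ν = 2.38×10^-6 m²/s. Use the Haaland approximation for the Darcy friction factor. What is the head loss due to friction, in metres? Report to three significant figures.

h_f ≈ 17.8 m

V = 4Q/(πD²) = 4·0.584/(π·0.490²) = 3.097 m/s
Re = VD/ν = 3.097·0.490/2.38×10^-6 = 6.38×10^5 → turbulent
ε/D = 0.0074/490 = 1.51×10^-5
Haaland: f = 0.01272
h_f = f(L/D)V²/(2g) = 0.01272·(1400/0.490)·3.097²/(2·9.81) = 17.77 m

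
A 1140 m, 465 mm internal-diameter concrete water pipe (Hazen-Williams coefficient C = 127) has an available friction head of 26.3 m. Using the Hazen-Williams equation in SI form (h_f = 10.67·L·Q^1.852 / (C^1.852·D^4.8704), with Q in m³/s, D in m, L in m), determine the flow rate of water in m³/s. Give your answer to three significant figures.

Q ≈ 0.617 m³/s

Rearranging: Q = [h_f·C^1.852·D^4.8704 / (10.67·L)]^(1/1.852)
Q = [26.3·127^1.852·0.465^4.8704 / (10.67·1140)]^0.540 = 0.6169 m³/s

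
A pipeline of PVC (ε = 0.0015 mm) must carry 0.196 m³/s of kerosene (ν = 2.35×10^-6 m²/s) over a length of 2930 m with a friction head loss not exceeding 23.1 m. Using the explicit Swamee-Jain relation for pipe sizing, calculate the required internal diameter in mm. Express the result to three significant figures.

D ≈ 363 mm

Swamee-Jain (Type III): D = 0.66·[ε^1.25·(LQ²/(gh_f))^4.75 + ν·Q^9.4·(L/(gh_f))^5.2]^0.04
LQ²/(gh_f) = 0.4967; L/(gh_f) = 12.93
Term 1 = ε^1.25·(…)^4.75 = 1.89×10^-9; Term 2 = ν·Q^9.4·(…)^5.2 = 3.15×10^-7
D = 0.66·(1.89×10^-9 + 3.15×10^-7)^0.04 = 0.3627 m = 363 mm
Check: V = 1.90 m/s, Re = 2.93×10^5, f = 0.01449, h_f = 21.5 m ≈ 23.1 m ✓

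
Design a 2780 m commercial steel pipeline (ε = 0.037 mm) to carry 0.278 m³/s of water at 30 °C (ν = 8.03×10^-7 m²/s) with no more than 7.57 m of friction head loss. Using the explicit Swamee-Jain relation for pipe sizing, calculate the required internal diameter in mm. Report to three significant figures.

Swamee-Jain (Type III): D = 0.66·[ε^1.25·(LQ²/(gh_f))^4.75 + ν·Q^9.4·(L/(gh_f))^5.2]^0.04
LQ²/(gh_f) = 2.893; L/(gh_f) = 37.44
Term 1 = ε^1.25·(…)^4.75 = 4.48×10^-4; Term 2 = ν·Q^9.4·(…)^5.2 = 7.24×10^-4
D = 0.66·(4.48×10^-4 + 7.24×10^-4)^0.04 = 0.5039 m = 504 mm
Check: V = 1.39 m/s, Re = 8.75×10^5, f = 0.01327, h_f = 7.25 m ≈ 7.57 m ✓

D ≈ 504 mm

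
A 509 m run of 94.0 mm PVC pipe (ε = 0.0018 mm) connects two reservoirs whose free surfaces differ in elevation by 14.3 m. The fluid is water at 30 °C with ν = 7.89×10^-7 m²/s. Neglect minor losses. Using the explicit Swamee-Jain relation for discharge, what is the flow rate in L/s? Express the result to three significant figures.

Q ≈ 12.7 L/s

Swamee-Jain (Type II): Q = -0.965·√(gD⁵h_f/L)·ln[ε/(3.7D) + √(3.17ν²L/(gD³h_f))]
√(gD⁵h_f/L) = √(9.81·0.0940⁵·14.3/509) = 0.001422
ε/(3.7D) = 5.18×10^-6; √(3.17ν²L/(gD³h_f)) = 9.28×10^-5
Q = -0.965·0.001422·ln(9.802×10^-5) = 0.01267 m³/s
Check: V = 1.83 m/s, Re = 2.17×10^5, f = 0.01547, h_f = 14.2 m ≈ 14.3 m ✓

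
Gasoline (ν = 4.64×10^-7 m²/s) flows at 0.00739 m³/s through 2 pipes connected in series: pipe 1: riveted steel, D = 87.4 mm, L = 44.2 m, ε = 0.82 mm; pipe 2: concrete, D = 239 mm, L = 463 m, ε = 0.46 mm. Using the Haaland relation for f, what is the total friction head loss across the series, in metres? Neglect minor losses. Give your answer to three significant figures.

Pipe 1: V = 1.232 m/s, Re = 2.32×10^5, ε/D = 0.00938, f = 0.03743, h_1 = f(L/D)V²/2g = 1.464 m
Pipe 2: V = 0.1647 m/s, Re = 8.48×10^4, ε/D = 0.00192, f = 0.02503, h_2 = f(L/D)V²/2g = 0.06705 m
Series → Q common, losses add: H = Σh = 1.531 m

H ≈ 1.53 m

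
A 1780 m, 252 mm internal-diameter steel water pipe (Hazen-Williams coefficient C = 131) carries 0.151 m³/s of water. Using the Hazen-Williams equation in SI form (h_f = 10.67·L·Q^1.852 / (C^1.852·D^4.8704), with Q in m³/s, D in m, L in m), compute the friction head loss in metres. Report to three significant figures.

h_f ≈ 56.5 m

h_f = 10.67·1780·0.151^1.852 / (131^1.852·0.252^4.8704) = 56.53 m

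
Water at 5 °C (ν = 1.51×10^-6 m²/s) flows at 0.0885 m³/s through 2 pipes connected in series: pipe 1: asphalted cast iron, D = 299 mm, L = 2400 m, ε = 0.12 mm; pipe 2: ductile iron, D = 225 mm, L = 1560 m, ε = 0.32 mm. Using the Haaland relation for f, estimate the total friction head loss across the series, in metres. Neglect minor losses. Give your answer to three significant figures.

H ≈ 50.2 m

Pipe 1: V = 1.260 m/s, Re = 2.50×10^5, ε/D = 4.01×10^-4, f = 0.01774, h_1 = f(L/D)V²/2g = 11.53 m
Pipe 2: V = 2.226 m/s, Re = 3.32×10^5, ε/D = 0.00142, f = 0.02208, h_2 = f(L/D)V²/2g = 38.66 m
Series → Q common, losses add: H = Σh = 50.19 m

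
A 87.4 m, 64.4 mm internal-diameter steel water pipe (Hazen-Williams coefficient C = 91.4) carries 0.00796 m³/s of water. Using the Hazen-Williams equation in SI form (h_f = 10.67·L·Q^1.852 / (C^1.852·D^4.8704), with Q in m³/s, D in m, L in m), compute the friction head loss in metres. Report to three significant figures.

h_f ≈ 17.9 m

h_f = 10.67·87.4·0.00796^1.852 / (91.4^1.852·0.0644^4.8704) = 17.85 m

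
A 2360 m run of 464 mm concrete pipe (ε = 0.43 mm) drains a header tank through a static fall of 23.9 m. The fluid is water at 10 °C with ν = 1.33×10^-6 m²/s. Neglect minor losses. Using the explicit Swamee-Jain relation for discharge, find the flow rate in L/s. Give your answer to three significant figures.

Q ≈ 366 L/s

Swamee-Jain (Type II): Q = -0.965·√(gD⁵h_f/L)·ln[ε/(3.7D) + √(3.17ν²L/(gD³h_f))]
√(gD⁵h_f/L) = √(9.81·0.464⁵·23.9/2360) = 0.04622
ε/(3.7D) = 2.50×10^-4; √(3.17ν²L/(gD³h_f)) = 2.38×10^-5
Q = -0.965·0.04622·ln(2.742×10^-4) = 0.3658 m³/s
Check: V = 2.16 m/s, Re = 7.55×10^5, f = 0.01980, h_f = 24.0 m ≈ 23.9 m ✓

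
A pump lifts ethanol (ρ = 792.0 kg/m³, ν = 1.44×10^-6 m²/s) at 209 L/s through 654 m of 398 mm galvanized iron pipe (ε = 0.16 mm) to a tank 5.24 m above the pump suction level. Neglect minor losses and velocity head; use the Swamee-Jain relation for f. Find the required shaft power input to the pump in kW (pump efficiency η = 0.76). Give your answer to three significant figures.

P_shaft ≈ 19.9 kW

V = 4Q/(πD²) = 1.680 m/s; Re = 4.64×10^5; ε/D = 4.02×10^-4; f = 0.01721
h_f = f(L/D)V²/2g = 4.067 m
Total head H = z + h_f = 5.24 + 4.067 = 9.307 m
P_hyd = ρgQH = 792.0·9.81·0.209·9.307 = 15.11 kW
P_shaft = P_hyd/η = 15.11/0.76 = 19.89 kW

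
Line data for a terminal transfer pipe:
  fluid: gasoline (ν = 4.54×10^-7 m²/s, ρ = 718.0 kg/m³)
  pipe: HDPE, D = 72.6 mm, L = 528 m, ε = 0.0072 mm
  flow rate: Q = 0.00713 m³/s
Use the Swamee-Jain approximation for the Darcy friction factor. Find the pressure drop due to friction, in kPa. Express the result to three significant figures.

V = 4Q/(πD²) = 4·0.00713/(π·0.0726²) = 1.722 m/s
Re = VD/ν = 1.722·0.0726/4.54×10^-7 = 2.75×10^5 → turbulent
ε/D = 0.0072/72.6 = 9.92×10^-5
Swamee-Jain: f = 0.01562
h_f = f(L/D)V²/(2g) = 0.01562·(528/0.0726)·1.722²/(2·9.81) = 17.17 m
Δp = ρg·h_f = 718.0·9.81·17.17 = 121.0 kPa

Δp ≈ 121 kPa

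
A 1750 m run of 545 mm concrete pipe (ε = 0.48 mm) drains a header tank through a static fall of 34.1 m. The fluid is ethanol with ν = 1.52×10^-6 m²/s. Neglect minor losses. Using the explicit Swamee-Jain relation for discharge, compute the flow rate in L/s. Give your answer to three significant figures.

Swamee-Jain (Type II): Q = -0.965·√(gD⁵h_f/L)·ln[ε/(3.7D) + √(3.17ν²L/(gD³h_f))]
√(gD⁵h_f/L) = √(9.81·0.545⁵·34.1/1750) = 0.09587
ε/(3.7D) = 2.38×10^-4; √(3.17ν²L/(gD³h_f)) = 1.54×10^-5
Q = -0.965·0.09587·ln(2.534×10^-4) = 0.7661 m³/s
Check: V = 3.28 m/s, Re = 1.18×10^6, f = 0.01941, h_f = 34.3 m ≈ 34.1 m ✓

Q ≈ 766 L/s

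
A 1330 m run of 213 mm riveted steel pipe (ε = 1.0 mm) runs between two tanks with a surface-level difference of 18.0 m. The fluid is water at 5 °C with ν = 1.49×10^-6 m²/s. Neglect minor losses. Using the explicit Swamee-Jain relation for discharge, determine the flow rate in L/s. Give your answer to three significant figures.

Swamee-Jain (Type II): Q = -0.965·√(gD⁵h_f/L)·ln[ε/(3.7D) + √(3.17ν²L/(gD³h_f))]
√(gD⁵h_f/L) = √(9.81·0.213⁵·18.0/1330) = 0.007629
ε/(3.7D) = 0.00127; √(3.17ν²L/(gD³h_f)) = 7.41×10^-5
Q = -0.965·0.007629·ln(0.001343) = 0.04869 m³/s
Check: V = 1.37 m/s, Re = 1.95×10^5, f = 0.03048, h_f = 18.1 m ≈ 18.0 m ✓

Q ≈ 48.7 L/s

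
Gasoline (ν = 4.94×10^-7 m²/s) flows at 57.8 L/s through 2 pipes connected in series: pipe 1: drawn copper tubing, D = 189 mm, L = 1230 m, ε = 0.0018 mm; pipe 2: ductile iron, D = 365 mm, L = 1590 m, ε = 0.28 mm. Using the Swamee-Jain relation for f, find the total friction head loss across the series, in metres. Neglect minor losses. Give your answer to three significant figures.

H ≈ 18.6 m

Pipe 1: V = 2.060 m/s, Re = 7.88×10^5, ε/D = 9.52×10^-6, f = 0.01229, h_1 = f(L/D)V²/2g = 17.30 m
Pipe 2: V = 0.5524 m/s, Re = 4.08×10^5, ε/D = 7.67×10^-4, f = 0.01942, h_2 = f(L/D)V²/2g = 1.316 m
Series → Q common, losses add: H = Σh = 18.62 m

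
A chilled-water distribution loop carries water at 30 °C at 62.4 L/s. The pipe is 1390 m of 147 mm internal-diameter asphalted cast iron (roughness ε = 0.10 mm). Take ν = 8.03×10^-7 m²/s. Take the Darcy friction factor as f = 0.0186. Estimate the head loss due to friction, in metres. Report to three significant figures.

V = 4Q/(πD²) = 4·0.0624/(π·0.147²) = 3.677 m/s
h_f = f(L/D)V²/(2g) = 0.01860·(1390/0.147)·3.677²/(2·9.81) = 121.2 m

h_f ≈ 121 m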